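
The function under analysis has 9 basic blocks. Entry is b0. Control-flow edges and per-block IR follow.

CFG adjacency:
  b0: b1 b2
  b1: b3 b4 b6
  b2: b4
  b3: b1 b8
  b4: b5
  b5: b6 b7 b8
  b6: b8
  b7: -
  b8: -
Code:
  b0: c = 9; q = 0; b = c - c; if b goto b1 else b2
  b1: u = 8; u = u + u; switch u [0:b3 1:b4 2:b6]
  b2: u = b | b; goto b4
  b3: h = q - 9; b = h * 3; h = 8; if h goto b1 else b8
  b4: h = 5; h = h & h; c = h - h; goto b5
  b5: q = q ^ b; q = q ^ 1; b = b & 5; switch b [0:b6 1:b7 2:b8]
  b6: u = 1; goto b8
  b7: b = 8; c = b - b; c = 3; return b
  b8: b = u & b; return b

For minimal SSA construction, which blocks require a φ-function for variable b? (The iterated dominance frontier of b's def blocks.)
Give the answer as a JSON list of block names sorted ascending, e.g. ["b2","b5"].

Answer: ["b1", "b4", "b6", "b8"]

Analysis:
idom tree: b1←b0 b2←b0 b3←b1 b4←b0 b5←b4 b6←b0 b7←b5 b8←b0
Join-block Dom:
  b1: preds {b0,b3}: {b0} ∩ {b0,b1,b3} = {b0}; idom=b0
  b4: preds {b1,b2}: {b0,b1} ∩ {b0,b2} = {b0}; idom=b0
  b6: preds {b1,b5}: {b0,b1} ∩ {b0,b4,b5} = {b0}; idom=b0
  b8: preds {b3,b5,b6}: {b0,b1,b3} ∩ {b0,b4,b5} ∩ {b0,b6} = {b0}; idom=b0

DF walk-up:
  b1←b0: walk · to b0
  b1←b3: walk b3→b1 to b0
  b4←b1: walk b1 to b0
  b4←b2: walk b2 to b0
  b6←b1: walk b1 to b0
  b6←b5: walk b5→b4 to b0
  b8←b3: walk b3→b1 to b0
  b8←b5: walk b5→b4 to b0
  b8←b6: walk b6 to b0
  b0: DF=∅
  b1: DF={b1,b4,b6,b8}
  b2: DF={b4}
  b3: DF={b1,b8}
  b4: DF={b6,b8}
  b5: DF={b6,b8}
  b6: DF={b8}
  b7: DF=∅
  b8: DF=∅

φ for b: defs {b0,b3,b5,b7,b8}
  DF⁺ = {b1,b4,b6,b8}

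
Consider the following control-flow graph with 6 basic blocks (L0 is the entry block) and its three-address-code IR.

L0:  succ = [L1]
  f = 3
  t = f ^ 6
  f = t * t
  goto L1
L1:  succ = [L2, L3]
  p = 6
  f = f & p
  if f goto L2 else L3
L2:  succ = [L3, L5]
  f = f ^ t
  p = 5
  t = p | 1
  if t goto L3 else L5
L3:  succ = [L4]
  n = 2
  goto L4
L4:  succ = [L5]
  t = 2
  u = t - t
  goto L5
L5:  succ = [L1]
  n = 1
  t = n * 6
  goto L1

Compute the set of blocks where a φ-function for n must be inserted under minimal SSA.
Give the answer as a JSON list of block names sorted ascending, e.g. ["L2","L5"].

idom tree: L1←L0 L2←L1 L3←L1 L4←L3 L5←L1
Dom at joins:
  L1: preds {L0,L5}: {L0} ∩ {L0,L1,L5} = {L0}; idom=L0
  L3: preds {L1,L2}: {L0,L1} ∩ {L0,L1,L2} = {L0,L1}; idom=L1
  L5: preds {L2,L4}: {L0,L1,L2} ∩ {L0,L1,L3,L4} = {L0,L1}; idom=L1

DF walk-up:
  L1←L0: walk · to L0
  L1←L5: walk L5→L1 to L0
  L3←L1: walk · to L1
  L3←L2: walk L2 to L1
  L5←L2: walk L2 to L1
  L5←L4: walk L4→L3 to L1
  DF(L0)=∅
  DF(L1)={L1}
  DF(L2)={L3,L5}
  DF(L3)={L5}
  DF(L4)={L5}
  DF(L5)={L1}

φ for n: defs {L3,L5}
  DF⁺ = {L1,L5}

Answer: ["L1", "L5"]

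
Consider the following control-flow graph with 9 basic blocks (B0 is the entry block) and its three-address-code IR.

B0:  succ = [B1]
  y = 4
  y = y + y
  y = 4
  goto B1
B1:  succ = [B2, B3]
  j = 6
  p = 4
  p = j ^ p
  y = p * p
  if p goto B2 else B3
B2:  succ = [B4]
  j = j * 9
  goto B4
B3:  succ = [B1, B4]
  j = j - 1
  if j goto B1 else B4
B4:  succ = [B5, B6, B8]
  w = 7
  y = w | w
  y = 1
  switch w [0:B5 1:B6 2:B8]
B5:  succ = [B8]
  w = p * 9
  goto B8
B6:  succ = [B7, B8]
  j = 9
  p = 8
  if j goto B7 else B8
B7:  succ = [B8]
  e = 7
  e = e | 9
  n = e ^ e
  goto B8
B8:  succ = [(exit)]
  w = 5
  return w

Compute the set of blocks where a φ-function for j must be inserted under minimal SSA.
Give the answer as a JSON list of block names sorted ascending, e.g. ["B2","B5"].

idom tree: B1←B0 B2←B1 B3←B1 B4←B1 B5←B4 B6←B4 B7←B6 B8←B4
Dom at joins:
  B1: preds {B0,B3}: {B0} ∩ {B0,B1,B3} = {B0}; idom=B0
  B4: preds {B2,B3}: {B0,B1,B2} ∩ {B0,B1,B3} = {B0,B1}; idom=B1
  B8: preds {B4,B5,B6,B7}: {B0,B1,B4} ∩ {B0,B1,B4,B5} ∩ {B0,B1,B4,B6} ∩ {B0,B1,B4,B6,B7} = {B0,B1,B4}; idom=B4

DF derivation:
  join B1 pred B0: · stop@B0
  join B1 pred B3: B3→B1 stop@B0
  join B4 pred B2: B2 stop@B1
  join B4 pred B3: B3 stop@B1
  join B8 pred B4: · stop@B4
  join B8 pred B5: B5 stop@B4
  join B8 pred B6: B6 stop@B4
  join B8 pred B7: B7→B6 stop@B4
  B0: DF=∅
  B1: DF={B1}
  B2: DF={B4}
  B3: DF={B1,B4}
  B4: DF=∅
  B5: DF={B8}
  B6: DF={B8}
  B7: DF={B8}
  B8: DF=∅

φ for j: defs {B1,B2,B3,B6}
  DF⁺ = {B1,B4,B8}

Answer: ["B1", "B4", "B8"]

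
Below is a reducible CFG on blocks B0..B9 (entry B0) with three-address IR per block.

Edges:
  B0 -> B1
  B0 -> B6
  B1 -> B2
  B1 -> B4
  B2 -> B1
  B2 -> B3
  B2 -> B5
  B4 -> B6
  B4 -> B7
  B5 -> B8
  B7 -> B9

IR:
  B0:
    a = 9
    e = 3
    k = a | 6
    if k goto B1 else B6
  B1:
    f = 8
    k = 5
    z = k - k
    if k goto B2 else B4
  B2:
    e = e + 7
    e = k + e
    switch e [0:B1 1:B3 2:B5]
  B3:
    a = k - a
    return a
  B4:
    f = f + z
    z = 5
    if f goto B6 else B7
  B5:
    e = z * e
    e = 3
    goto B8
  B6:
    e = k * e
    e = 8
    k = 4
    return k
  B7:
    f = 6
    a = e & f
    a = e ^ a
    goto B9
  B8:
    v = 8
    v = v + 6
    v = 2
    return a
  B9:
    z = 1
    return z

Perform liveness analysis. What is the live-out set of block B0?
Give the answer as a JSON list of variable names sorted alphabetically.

Block summaries:
  B0: {a,e,k} / ∅
  B1: {f,k,z} / ∅
  B2: {e} / {e,k}
  B3: {a} / {a,k}
  B4: {f,z} / {f,z}
  B5: {e} / {e,z}
  B6: {e,k} / {e,k}
  B7: {a,f} / {e}
  B8: {v} / {a}
  B9: {z} / ∅

Liveness:
  live B0: ∅→{a,e,k}
  live B1: {a,e}→{a,e,f,k,z}
  live B2: {a,e,k,z}→{a,e,k,z}
  live B3: {a,k}→∅
  live B4: {e,f,k,z}→{e,k}
  live B5: {a,e,z}→{a}
  live B6: {e,k}→∅
  live B7: {e}→∅
  live B8: {a}→∅
  live B9: ∅→∅

live-out(B0) = ["a", "e", "k"]

Answer: ["a", "e", "k"]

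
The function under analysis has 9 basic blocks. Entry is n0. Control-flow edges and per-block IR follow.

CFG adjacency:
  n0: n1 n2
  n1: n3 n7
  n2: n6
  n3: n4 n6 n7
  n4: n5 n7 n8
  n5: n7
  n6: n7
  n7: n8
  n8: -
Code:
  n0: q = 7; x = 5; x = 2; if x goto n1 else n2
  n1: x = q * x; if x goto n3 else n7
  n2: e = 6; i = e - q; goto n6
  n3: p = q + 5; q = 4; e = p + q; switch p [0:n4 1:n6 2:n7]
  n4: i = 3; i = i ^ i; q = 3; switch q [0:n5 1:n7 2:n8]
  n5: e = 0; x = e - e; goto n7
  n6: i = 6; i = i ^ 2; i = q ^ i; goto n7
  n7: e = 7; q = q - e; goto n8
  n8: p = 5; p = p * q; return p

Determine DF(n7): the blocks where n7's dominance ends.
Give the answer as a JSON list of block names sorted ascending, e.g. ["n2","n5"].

Answer: ["n8"]

Derivation:
idom tree: n1←n0 n2←n0 n3←n1 n4←n3 n5←n4 n6←n0 n7←n0 n8←n0
Join-block Dom:
  n6: preds {n2,n3}: {n0,n2} ∩ {n0,n1,n3} = {n0}; idom=n0
  n7: preds {n1,n3,n4,n5,n6}: {n0,n1} ∩ {n0,n1,n3} ∩ {n0,n1,n3,n4} ∩ {n0,n1,n3,n4,n5} ∩ {n0,n6} = {n0}; idom=n0
  n8: preds {n4,n7}: {n0,n1,n3,n4} ∩ {n0,n7} = {n0}; idom=n0

DF derivation:
  n6←n2: walk n2 to n0
  n6←n3: walk n3→n1 to n0
  n7←n1: walk n1 to n0
  n7←n3: walk n3→n1 to n0
  n7←n4: walk n4→n3→n1 to n0
  n7←n5: walk n5→n4→n3→n1 to n0
  n7←n6: walk n6 to n0
  n8←n4: walk n4→n3→n1 to n0
  n8←n7: walk n7 to n0
  n0: DF=∅
  n1: DF={n6,n7,n8}
  n2: DF={n6}
  n3: DF={n6,n7,n8}
  n4: DF={n7,n8}
  n5: DF={n7}
  n6: DF={n7}
  n7: DF={n8}
  n8: DF=∅

DF(n7) = ["n8"]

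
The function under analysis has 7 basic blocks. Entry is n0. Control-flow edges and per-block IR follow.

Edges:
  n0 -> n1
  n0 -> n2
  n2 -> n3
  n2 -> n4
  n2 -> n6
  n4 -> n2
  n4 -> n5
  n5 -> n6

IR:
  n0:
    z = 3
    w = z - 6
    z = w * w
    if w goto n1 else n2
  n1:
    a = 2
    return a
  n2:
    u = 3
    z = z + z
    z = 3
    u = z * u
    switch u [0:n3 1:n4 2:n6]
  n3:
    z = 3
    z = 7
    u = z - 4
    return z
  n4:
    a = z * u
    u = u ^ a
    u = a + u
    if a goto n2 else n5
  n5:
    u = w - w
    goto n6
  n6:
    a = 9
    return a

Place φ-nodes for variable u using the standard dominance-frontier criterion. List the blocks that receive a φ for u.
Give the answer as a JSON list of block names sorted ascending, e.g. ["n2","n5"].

idom tree: n1←n0 n2←n0 n3←n2 n4←n2 n5←n4 n6←n2
Dom∩ at merges:
  n2: preds {n0,n4}: {n0} ∩ {n0,n2,n4} = {n0}; idom=n0
  n6: preds {n2,n5}: {n0,n2} ∩ {n0,n2,n4,n5} = {n0,n2}; idom=n2

DF walk-up:
  n2←n0: walk · to n0
  n2←n4: walk n4→n2 to n0
  n6←n2: walk · to n2
  n6←n5: walk n5→n4 to n2
  n0 → ∅
  n1 → ∅
  n2 → {n2}
  n3 → ∅
  n4 → {n2,n6}
  n5 → {n6}
  n6 → ∅

φ for u: defs {n2,n3,n4,n5}
  DF⁺ = {n2,n6}

Answer: ["n2", "n6"]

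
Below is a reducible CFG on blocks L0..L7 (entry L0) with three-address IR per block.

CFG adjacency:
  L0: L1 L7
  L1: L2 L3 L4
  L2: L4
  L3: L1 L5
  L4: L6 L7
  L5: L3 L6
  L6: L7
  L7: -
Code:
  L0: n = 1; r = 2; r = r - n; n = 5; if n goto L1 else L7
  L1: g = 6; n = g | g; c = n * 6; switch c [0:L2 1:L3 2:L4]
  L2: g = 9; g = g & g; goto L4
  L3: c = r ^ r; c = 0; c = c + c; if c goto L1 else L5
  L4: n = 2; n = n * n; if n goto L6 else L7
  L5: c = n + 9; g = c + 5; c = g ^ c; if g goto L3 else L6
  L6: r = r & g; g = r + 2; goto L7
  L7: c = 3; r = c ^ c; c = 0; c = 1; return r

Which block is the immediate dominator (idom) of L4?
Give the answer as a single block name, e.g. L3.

Answer: L1

Derivation:
idom tree: L1←L0 L2←L1 L3←L1 L4←L1 L5←L3 L6←L1 L7←L0
Dom at joins:
  L1: preds {L0,L3}: {L0} ∩ {L0,L1,L3} = {L0}; idom=L0
  L3: preds {L1,L5}: {L0,L1} ∩ {L0,L1,L3,L5} = {L0,L1}; idom=L1
  L4: preds {L1,L2}: {L0,L1} ∩ {L0,L1,L2} = {L0,L1}; idom=L1
  L6: preds {L4,L5}: {L0,L1,L4} ∩ {L0,L1,L3,L5} = {L0,L1}; idom=L1
  L7: preds {L0,L4,L6}: {L0} ∩ {L0,L1,L4} ∩ {L0,L1,L6} = {L0}; idom=L0

idom(L4) = L1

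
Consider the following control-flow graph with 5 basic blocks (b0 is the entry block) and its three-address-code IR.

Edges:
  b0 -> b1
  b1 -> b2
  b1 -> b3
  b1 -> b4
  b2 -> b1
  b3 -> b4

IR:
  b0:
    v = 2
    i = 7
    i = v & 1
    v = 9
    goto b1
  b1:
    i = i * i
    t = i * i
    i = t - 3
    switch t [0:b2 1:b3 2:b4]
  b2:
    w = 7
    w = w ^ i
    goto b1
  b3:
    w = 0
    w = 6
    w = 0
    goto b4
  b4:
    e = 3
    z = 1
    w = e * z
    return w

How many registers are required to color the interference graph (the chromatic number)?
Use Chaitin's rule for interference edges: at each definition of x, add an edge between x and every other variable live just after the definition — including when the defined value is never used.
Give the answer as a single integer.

def/use:
  b0: {i,v} / ∅
  b1: {i,t} / {i}
  b2: {w} / {i}
  b3: {w} / ∅
  b4: {e,w,z} / ∅

Backward fixpoint:
  live b0: ∅→{i}
  live b1: {i}→{i}
  live b2: {i}→{i}
  live b3: ∅→∅
  live b4: ∅→∅

Interference:
  e — {z}
  i — {t,v,w}
  t — {i}
  v — {i}
  w — {i}
  z — {e}

Registers:
  clique {e,z} ⇒ need ≥ 2
  assign e→R0 i→R0 t→R1 v→R1 w→R1 z→R1 — no edge inside a register ⇒ χ ≤ 2
  χ = 2

Answer: 2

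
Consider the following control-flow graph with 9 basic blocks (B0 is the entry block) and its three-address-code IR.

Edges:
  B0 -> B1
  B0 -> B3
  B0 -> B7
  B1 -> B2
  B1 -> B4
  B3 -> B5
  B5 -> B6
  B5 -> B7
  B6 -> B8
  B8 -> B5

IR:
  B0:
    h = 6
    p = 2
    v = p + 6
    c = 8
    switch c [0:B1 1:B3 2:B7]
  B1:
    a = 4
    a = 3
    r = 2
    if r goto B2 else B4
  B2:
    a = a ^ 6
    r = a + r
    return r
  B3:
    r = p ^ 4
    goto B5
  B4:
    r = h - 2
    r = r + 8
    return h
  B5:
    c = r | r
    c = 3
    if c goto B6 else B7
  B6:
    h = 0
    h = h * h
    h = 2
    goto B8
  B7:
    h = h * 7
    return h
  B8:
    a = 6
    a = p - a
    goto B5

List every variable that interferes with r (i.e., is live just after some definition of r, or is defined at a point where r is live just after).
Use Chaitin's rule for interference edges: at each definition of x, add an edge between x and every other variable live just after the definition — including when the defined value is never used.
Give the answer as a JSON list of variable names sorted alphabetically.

Answer: ["a", "c", "h", "p"]

Derivation:
def/use:
  B0: {c,h,p,v} / ∅
  B1: {a,r} / ∅
  B2: {a,r} / {a,r}
  B3: {r} / {p}
  B4: {r} / {h}
  B5: {c} / {r}
  B6: {h} / ∅
  B7: {h} / {h}
  B8: {a} / {p}

Liveness:
  live B0: ∅→{h,p}
  live B1: {h}→{a,h,r}
  live B2: {a,r}→∅
  live B3: {h,p}→{h,p,r}
  live B4: {h}→∅
  live B5: {h,p,r}→{h,p,r}
  live B6: {p,r}→{h,p,r}
  live B7: {h}→∅
  live B8: {h,p,r}→{h,p,r}

Interference:
  a↔{h,p,r}
  c↔{h,p,r}
  h↔{a,c,p,r,v}
  p↔{a,c,h,r,v}
  r↔{a,c,h,p}
  v↔{h,p}

N(r) = ["a", "c", "h", "p"]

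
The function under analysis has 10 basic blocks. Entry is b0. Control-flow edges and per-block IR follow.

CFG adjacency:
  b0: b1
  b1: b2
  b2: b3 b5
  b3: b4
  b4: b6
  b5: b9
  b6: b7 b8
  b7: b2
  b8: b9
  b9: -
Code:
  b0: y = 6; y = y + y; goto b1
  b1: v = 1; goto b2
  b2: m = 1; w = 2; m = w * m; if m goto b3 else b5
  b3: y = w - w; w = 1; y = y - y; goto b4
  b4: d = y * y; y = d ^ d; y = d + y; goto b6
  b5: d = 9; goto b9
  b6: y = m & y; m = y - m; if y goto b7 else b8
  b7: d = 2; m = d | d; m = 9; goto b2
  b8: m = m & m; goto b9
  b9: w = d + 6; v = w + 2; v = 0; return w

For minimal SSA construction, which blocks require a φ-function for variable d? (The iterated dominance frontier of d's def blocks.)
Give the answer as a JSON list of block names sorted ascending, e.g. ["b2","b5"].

Answer: ["b2", "b9"]

Analysis:
idom tree: b1←b0 b2←b1 b3←b2 b4←b3 b5←b2 b6←b4 b7←b6 b8←b6 b9←b2
Dom∩ at merges:
  b2: preds {b1,b7}: {b0,b1} ∩ {b0,b1,b2,b3,b4,b6,b7} = {b0,b1}; idom=b1
  b9: preds {b5,b8}: {b0,b1,b2,b5} ∩ {b0,b1,b2,b3,b4,b6,b8} = {b0,b1,b2}; idom=b2

Frontier:
  b2←b1: walk · to b1
  b2←b7: walk b7→b6→b4→b3→b2 to b1
  b9←b5: walk b5 to b2
  b9←b8: walk b8→b6→b4→b3 to b2
  b0 → ∅
  b1 → ∅
  b2 → {b2}
  b3 → {b2,b9}
  b4 → {b2,b9}
  b5 → {b9}
  b6 → {b2,b9}
  b7 → {b2}
  b8 → {b9}
  b9 → ∅

φ for d: defs {b4,b5,b7}
  DF⁺ = {b2,b9}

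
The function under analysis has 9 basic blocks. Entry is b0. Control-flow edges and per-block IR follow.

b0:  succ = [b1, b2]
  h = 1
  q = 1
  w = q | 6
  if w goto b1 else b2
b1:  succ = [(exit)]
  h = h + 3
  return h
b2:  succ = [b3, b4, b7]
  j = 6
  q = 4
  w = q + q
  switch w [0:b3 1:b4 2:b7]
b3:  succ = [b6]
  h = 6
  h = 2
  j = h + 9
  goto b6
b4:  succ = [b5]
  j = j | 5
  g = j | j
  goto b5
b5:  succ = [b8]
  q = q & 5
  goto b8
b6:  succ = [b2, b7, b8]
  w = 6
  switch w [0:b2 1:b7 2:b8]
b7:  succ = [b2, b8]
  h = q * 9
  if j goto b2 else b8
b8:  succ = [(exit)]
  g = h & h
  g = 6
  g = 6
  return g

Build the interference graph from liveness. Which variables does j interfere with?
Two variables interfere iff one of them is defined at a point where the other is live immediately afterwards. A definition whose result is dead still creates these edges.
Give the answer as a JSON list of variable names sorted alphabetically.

Answer: ["h", "q", "w"]

Analysis:
Per-block:
  b0: def={h,q,w} ue=∅
  b1: def={h} ue={h}
  b2: def={j,q,w} ue=∅
  b3: def={h,j} ue=∅
  b4: def={g,j} ue={j}
  b5: def={q} ue={q}
  b6: def={w} ue=∅
  b7: def={h} ue={j,q}
  b8: def={g} ue={h}

Backward fixpoint:
  b0 li=∅ lo={h}
  b1 li={h} lo=∅
  b2 li={h} lo={h,j,q}
  b3 li={q} lo={h,j,q}
  b4 li={h,j,q} lo={h,q}
  b5 li={h,q} lo={h}
  b6 li={h,j,q} lo={h,j,q}
  b7 li={j,q} lo={h}
  b8 li={h} lo=∅

Interfere edges:
  g — {h,q}
  h — {g,j,q,w}
  j — {h,q,w}
  q — {g,h,j,w}
  w — {h,j,q}

N(j) = ["h", "q", "w"]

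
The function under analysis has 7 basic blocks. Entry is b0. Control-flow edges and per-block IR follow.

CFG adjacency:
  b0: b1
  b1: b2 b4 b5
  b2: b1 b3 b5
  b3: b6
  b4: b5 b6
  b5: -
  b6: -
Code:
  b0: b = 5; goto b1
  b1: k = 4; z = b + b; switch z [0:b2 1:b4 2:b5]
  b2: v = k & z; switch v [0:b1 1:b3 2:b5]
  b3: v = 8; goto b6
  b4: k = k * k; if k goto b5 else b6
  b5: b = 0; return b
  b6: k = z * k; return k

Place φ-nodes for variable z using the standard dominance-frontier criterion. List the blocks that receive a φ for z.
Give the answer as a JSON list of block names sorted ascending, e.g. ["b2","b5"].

Answer: ["b1"]

Analysis:
idom tree: b1←b0 b2←b1 b3←b2 b4←b1 b5←b1 b6←b1
Join-block Dom:
  b1: preds {b0,b2}: {b0} ∩ {b0,b1,b2} = {b0}; idom=b0
  b5: preds {b1,b2,b4}: {b0,b1} ∩ {b0,b1,b2} ∩ {b0,b1,b4} = {b0,b1}; idom=b1
  b6: preds {b3,b4}: {b0,b1,b2,b3} ∩ {b0,b1,b4} = {b0,b1}; idom=b1

Frontier:
  join b1 pred b0: · stop@b0
  join b1 pred b2: b2→b1 stop@b0
  join b5 pred b1: · stop@b1
  join b5 pred b2: b2 stop@b1
  join b5 pred b4: b4 stop@b1
  join b6 pred b3: b3→b2 stop@b1
  join b6 pred b4: b4 stop@b1
  b0 → ∅
  b1 → {b1}
  b2 → {b1,b5,b6}
  b3 → {b6}
  b4 → {b5,b6}
  b5 → ∅
  b6 → ∅

φ for z: defs {b1}
  DF⁺ = {b1}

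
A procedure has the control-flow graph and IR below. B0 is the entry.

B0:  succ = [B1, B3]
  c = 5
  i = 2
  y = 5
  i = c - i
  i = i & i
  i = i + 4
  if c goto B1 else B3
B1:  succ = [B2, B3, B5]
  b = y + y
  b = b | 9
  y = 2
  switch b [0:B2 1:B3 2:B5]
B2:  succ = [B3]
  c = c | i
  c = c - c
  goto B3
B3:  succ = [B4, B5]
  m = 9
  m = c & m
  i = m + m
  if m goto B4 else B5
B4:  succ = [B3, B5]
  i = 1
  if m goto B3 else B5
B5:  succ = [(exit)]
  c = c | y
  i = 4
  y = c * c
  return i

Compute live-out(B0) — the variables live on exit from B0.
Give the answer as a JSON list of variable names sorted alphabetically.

Block summaries:
  B0: {c,i,y} / ∅
  B1: {b,y} / {y}
  B2: {c} / {c,i}
  B3: {i,m} / {c}
  B4: {i} / {m}
  B5: {c,i,y} / {c,y}

Liveness:
  B0: in=∅ out={c,i,y}
  B1: in={c,i,y} out={c,i,y}
  B2: in={c,i,y} out={c,y}
  B3: in={c,y} out={c,m,y}
  B4: in={c,m,y} out={c,y}
  B5: in={c,y} out=∅

live-out(B0) = ["c", "i", "y"]

Answer: ["c", "i", "y"]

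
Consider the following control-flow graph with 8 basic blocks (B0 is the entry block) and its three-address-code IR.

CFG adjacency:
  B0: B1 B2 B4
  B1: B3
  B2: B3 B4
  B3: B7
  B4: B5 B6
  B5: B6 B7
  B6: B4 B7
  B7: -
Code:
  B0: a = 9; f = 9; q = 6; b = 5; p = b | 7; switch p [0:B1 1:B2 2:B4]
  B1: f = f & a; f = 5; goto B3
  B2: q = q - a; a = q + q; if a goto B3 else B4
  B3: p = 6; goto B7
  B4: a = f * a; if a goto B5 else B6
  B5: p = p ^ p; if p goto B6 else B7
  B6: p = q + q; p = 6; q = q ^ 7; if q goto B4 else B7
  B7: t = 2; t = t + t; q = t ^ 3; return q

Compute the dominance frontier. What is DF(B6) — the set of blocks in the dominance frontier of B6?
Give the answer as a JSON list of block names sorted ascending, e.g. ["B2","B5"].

Answer: ["B4", "B7"]

Working:
idom tree: B1←B0 B2←B0 B3←B0 B4←B0 B5←B4 B6←B4 B7←B0
Dom∩ at merges:
  B3: preds {B1,B2}: {B0,B1} ∩ {B0,B2} = {B0}; idom=B0
  B4: preds {B0,B2,B6}: {B0} ∩ {B0,B2} ∩ {B0,B4,B6} = {B0}; idom=B0
  B6: preds {B4,B5}: {B0,B4} ∩ {B0,B4,B5} = {B0,B4}; idom=B4
  B7: preds {B3,B5,B6}: {B0,B3} ∩ {B0,B4,B5} ∩ {B0,B4,B6} = {B0}; idom=B0

DF derivation:
  B3←B1: walk B1 to B0
  B3←B2: walk B2 to B0
  B4←B0: walk · to B0
  B4←B2: walk B2 to B0
  B4←B6: walk B6→B4 to B0
  B6←B4: walk · to B4
  B6←B5: walk B5 to B4
  B7←B3: walk B3 to B0
  B7←B5: walk B5→B4 to B0
  B7←B6: walk B6→B4 to B0
  B0: DF=∅
  B1: DF={B3}
  B2: DF={B3,B4}
  B3: DF={B7}
  B4: DF={B4,B7}
  B5: DF={B6,B7}
  B6: DF={B4,B7}
  B7: DF=∅

DF(B6) = ["B4", "B7"]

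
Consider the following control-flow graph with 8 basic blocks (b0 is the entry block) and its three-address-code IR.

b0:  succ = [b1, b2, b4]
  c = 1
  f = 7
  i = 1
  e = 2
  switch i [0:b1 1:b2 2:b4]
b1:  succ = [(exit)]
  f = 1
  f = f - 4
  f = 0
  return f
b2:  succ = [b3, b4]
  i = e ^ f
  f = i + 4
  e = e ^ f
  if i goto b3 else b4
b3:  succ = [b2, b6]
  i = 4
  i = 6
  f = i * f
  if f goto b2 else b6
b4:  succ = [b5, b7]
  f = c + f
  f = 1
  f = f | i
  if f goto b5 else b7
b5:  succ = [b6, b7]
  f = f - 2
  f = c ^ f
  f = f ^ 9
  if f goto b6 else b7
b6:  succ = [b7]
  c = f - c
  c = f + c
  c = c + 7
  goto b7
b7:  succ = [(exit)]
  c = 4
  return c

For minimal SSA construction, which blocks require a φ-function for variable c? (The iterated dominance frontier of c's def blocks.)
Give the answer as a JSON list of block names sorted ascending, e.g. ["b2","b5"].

Answer: ["b7"]

Working:
idom tree: b1←b0 b2←b0 b3←b2 b4←b0 b5←b4 b6←b0 b7←b0
Join-block Dom:
  b2: preds {b0,b3}: {b0} ∩ {b0,b2,b3} = {b0}; idom=b0
  b4: preds {b0,b2}: {b0} ∩ {b0,b2} = {b0}; idom=b0
  b6: preds {b3,b5}: {b0,b2,b3} ∩ {b0,b4,b5} = {b0}; idom=b0
  b7: preds {b4,b5,b6}: {b0,b4} ∩ {b0,b4,b5} ∩ {b0,b6} = {b0}; idom=b0

Frontier:
  b2←b0: walk · to b0
  b2←b3: walk b3→b2 to b0
  b4←b0: walk · to b0
  b4←b2: walk b2 to b0
  b6←b3: walk b3→b2 to b0
  b6←b5: walk b5→b4 to b0
  b7←b4: walk b4 to b0
  b7←b5: walk b5→b4 to b0
  b7←b6: walk b6 to b0
  DF(b0)=∅
  DF(b1)=∅
  DF(b2)={b2,b4,b6}
  DF(b3)={b2,b6}
  DF(b4)={b6,b7}
  DF(b5)={b6,b7}
  DF(b6)={b7}
  DF(b7)=∅

φ for c: defs {b0,b6,b7}
  DF⁺ = {b7}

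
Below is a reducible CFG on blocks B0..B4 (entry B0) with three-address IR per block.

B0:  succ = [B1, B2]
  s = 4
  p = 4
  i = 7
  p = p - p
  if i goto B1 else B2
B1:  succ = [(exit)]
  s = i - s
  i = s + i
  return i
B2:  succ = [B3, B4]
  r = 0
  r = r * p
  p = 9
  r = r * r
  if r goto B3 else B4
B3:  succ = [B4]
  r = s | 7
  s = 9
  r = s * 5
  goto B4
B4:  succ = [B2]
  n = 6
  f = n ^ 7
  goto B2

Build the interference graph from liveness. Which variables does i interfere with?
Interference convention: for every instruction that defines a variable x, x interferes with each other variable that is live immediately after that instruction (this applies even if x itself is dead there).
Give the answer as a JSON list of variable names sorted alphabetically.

Answer: ["p", "s"]

Analysis:
def/use:
  B0: def={i,p,s} ue=∅
  B1: def={i,s} ue={i,s}
  B2: def={p,r} ue={p}
  B3: def={r,s} ue={s}
  B4: def={f,n} ue=∅

Backward fixpoint:
  live B0: ∅→{i,p,s}
  live B1: {i,s}→∅
  live B2: {p,s}→{p,s}
  live B3: {p,s}→{p,s}
  live B4: {p,s}→{p,s}

Interference:
  f↔{p,s}
  i↔{p,s}
  n↔{p,s}
  p↔{f,i,n,r,s}
  r↔{p,s}
  s↔{f,i,n,p,r}

N(i) = ["p", "s"]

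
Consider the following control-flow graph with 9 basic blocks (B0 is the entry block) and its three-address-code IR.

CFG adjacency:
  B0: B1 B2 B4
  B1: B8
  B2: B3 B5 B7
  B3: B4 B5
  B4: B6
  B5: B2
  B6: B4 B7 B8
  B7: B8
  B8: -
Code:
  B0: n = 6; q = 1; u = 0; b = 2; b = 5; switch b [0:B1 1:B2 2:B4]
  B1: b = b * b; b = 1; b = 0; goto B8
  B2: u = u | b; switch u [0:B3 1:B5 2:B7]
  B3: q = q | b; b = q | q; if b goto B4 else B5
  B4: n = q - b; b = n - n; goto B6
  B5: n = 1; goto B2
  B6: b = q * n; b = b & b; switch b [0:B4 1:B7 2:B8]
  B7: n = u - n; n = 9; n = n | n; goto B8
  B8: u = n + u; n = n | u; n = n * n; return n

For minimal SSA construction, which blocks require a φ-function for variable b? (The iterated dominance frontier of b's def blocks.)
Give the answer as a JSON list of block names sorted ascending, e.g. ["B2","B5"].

Answer: ["B2", "B4", "B5", "B7", "B8"]

Derivation:
idom tree: B1←B0 B2←B0 B3←B2 B4←B0 B5←B2 B6←B4 B7←B0 B8←B0
Dom∩ at merges:
  B2: preds {B0,B5}: {B0} ∩ {B0,B2,B5} = {B0}; idom=B0
  B4: preds {B0,B3,B6}: {B0} ∩ {B0,B2,B3} ∩ {B0,B4,B6} = {B0}; idom=B0
  B5: preds {B2,B3}: {B0,B2} ∩ {B0,B2,B3} = {B0,B2}; idom=B2
  B7: preds {B2,B6}: {B0,B2} ∩ {B0,B4,B6} = {B0}; idom=B0
  B8: preds {B1,B6,B7}: {B0,B1} ∩ {B0,B4,B6} ∩ {B0,B7} = {B0}; idom=B0

DF walk-up:
  join B2 pred B0: · stop@B0
  join B2 pred B5: B5→B2 stop@B0
  join B4 pred B0: · stop@B0
  join B4 pred B3: B3→B2 stop@B0
  join B4 pred B6: B6→B4 stop@B0
  join B5 pred B2: · stop@B2
  join B5 pred B3: B3 stop@B2
  join B7 pred B2: B2 stop@B0
  join B7 pred B6: B6→B4 stop@B0
  join B8 pred B1: B1 stop@B0
  join B8 pred B6: B6→B4 stop@B0
  join B8 pred B7: B7 stop@B0
  B0: DF=∅
  B1: DF={B8}
  B2: DF={B2,B4,B7}
  B3: DF={B4,B5}
  B4: DF={B4,B7,B8}
  B5: DF={B2}
  B6: DF={B4,B7,B8}
  B7: DF={B8}
  B8: DF=∅

φ for b: defs {B0,B1,B3,B4,B6}
  DF⁺ = {B2,B4,B5,B7,B8}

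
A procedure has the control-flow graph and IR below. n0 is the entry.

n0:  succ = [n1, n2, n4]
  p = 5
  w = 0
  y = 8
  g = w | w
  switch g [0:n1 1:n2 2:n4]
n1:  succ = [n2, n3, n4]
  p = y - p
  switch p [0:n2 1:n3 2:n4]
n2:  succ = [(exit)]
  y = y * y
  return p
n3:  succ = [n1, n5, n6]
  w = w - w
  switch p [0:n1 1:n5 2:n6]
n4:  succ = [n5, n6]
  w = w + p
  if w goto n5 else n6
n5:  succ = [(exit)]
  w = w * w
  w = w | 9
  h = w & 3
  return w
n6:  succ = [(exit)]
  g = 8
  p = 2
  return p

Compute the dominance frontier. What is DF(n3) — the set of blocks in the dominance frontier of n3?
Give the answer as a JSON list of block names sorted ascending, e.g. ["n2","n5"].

Answer: ["n1", "n5", "n6"]

Working:
idom tree: n1←n0 n2←n0 n3←n1 n4←n0 n5←n0 n6←n0
Join-block Dom:
  n1: preds {n0,n3}: {n0} ∩ {n0,n1,n3} = {n0}; idom=n0
  n2: preds {n0,n1}: {n0} ∩ {n0,n1} = {n0}; idom=n0
  n4: preds {n0,n1}: {n0} ∩ {n0,n1} = {n0}; idom=n0
  n5: preds {n3,n4}: {n0,n1,n3} ∩ {n0,n4} = {n0}; idom=n0
  n6: preds {n3,n4}: {n0,n1,n3} ∩ {n0,n4} = {n0}; idom=n0

DF walk-up:
  n1←n0: walk · to n0
  n1←n3: walk n3→n1 to n0
  n2←n0: walk · to n0
  n2←n1: walk n1 to n0
  n4←n0: walk · to n0
  n4←n1: walk n1 to n0
  n5←n3: walk n3→n1 to n0
  n5←n4: walk n4 to n0
  n6←n3: walk n3→n1 to n0
  n6←n4: walk n4 to n0
  n0: DF=∅
  n1: DF={n1,n2,n4,n5,n6}
  n2: DF=∅
  n3: DF={n1,n5,n6}
  n4: DF={n5,n6}
  n5: DF=∅
  n6: DF=∅

DF(n3) = ["n1", "n5", "n6"]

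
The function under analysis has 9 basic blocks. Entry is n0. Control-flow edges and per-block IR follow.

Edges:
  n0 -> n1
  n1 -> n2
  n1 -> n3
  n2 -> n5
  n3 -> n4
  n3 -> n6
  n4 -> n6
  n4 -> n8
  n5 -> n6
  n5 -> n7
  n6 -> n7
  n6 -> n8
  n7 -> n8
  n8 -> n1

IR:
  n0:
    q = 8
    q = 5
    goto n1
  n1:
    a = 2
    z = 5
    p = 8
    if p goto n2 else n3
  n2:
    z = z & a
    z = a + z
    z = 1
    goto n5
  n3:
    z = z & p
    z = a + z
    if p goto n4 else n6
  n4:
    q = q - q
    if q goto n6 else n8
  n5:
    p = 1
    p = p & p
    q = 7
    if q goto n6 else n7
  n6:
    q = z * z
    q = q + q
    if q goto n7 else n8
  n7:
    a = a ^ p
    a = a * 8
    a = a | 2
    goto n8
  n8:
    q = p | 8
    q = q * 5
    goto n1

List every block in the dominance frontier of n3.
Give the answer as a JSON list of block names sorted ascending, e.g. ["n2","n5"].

idom tree: n1←n0 n2←n1 n3←n1 n4←n3 n5←n2 n6←n1 n7←n1 n8←n1
Dom∩ at merges:
  n1: preds {n0,n8}: {n0} ∩ {n0,n1,n8} = {n0}; idom=n0
  n6: preds {n3,n4,n5}: {n0,n1,n3} ∩ {n0,n1,n3,n4} ∩ {n0,n1,n2,n5} = {n0,n1}; idom=n1
  n7: preds {n5,n6}: {n0,n1,n2,n5} ∩ {n0,n1,n6} = {n0,n1}; idom=n1
  n8: preds {n4,n6,n7}: {n0,n1,n3,n4} ∩ {n0,n1,n6} ∩ {n0,n1,n7} = {n0,n1}; idom=n1

Frontier:
  join n1 pred n0: · stop@n0
  join n1 pred n8: n8→n1 stop@n0
  join n6 pred n3: n3 stop@n1
  join n6 pred n4: n4→n3 stop@n1
  join n6 pred n5: n5→n2 stop@n1
  join n7 pred n5: n5→n2 stop@n1
  join n7 pred n6: n6 stop@n1
  join n8 pred n4: n4→n3 stop@n1
  join n8 pred n6: n6 stop@n1
  join n8 pred n7: n7 stop@n1
  n0 → ∅
  n1 → {n1}
  n2 → {n6,n7}
  n3 → {n6,n8}
  n4 → {n6,n8}
  n5 → {n6,n7}
  n6 → {n7,n8}
  n7 → {n8}
  n8 → {n1}

DF(n3) = ["n6", "n8"]

Answer: ["n6", "n8"]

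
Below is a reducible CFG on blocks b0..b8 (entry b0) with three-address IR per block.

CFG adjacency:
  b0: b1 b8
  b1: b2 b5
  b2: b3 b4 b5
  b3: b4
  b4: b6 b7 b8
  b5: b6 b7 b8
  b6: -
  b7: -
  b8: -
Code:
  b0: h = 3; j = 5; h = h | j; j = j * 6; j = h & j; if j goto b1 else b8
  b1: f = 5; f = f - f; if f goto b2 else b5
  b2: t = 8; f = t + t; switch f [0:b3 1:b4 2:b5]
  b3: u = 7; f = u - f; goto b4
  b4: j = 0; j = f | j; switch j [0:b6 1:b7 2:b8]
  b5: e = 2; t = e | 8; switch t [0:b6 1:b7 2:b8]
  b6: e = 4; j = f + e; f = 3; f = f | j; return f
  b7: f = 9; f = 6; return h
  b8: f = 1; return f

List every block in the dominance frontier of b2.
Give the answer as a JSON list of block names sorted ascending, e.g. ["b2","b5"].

idom tree: b1←b0 b2←b1 b3←b2 b4←b2 b5←b1 b6←b1 b7←b1 b8←b0
Dom at joins:
  b4: preds {b2,b3}: {b0,b1,b2} ∩ {b0,b1,b2,b3} = {b0,b1,b2}; idom=b2
  b5: preds {b1,b2}: {b0,b1} ∩ {b0,b1,b2} = {b0,b1}; idom=b1
  b6: preds {b4,b5}: {b0,b1,b2,b4} ∩ {b0,b1,b5} = {b0,b1}; idom=b1
  b7: preds {b4,b5}: {b0,b1,b2,b4} ∩ {b0,b1,b5} = {b0,b1}; idom=b1
  b8: preds {b0,b4,b5}: {b0} ∩ {b0,b1,b2,b4} ∩ {b0,b1,b5} = {b0}; idom=b0

DF derivation:
  join b4 pred b2: · stop@b2
  join b4 pred b3: b3 stop@b2
  join b5 pred b1: · stop@b1
  join b5 pred b2: b2 stop@b1
  join b6 pred b4: b4→b2 stop@b1
  join b6 pred b5: b5 stop@b1
  join b7 pred b4: b4→b2 stop@b1
  join b7 pred b5: b5 stop@b1
  join b8 pred b0: · stop@b0
  join b8 pred b4: b4→b2→b1 stop@b0
  join b8 pred b5: b5→b1 stop@b0
  DF(b0)=∅
  DF(b1)={b8}
  DF(b2)={b5,b6,b7,b8}
  DF(b3)={b4}
  DF(b4)={b6,b7,b8}
  DF(b5)={b6,b7,b8}
  DF(b6)=∅
  DF(b7)=∅
  DF(b8)=∅

DF(b2) = ["b5", "b6", "b7", "b8"]

Answer: ["b5", "b6", "b7", "b8"]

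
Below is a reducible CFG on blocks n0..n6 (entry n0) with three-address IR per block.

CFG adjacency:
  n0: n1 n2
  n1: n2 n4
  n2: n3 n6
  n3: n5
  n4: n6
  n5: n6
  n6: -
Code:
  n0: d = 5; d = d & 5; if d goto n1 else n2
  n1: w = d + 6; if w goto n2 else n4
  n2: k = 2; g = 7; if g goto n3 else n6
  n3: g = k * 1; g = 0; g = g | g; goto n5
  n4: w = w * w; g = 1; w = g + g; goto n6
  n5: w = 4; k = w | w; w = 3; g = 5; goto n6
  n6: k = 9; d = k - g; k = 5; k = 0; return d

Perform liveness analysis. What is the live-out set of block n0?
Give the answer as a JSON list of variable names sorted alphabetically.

Block summaries:
  n0: {d} / ∅
  n1: {w} / {d}
  n2: {g,k} / ∅
  n3: {g} / {k}
  n4: {g,w} / {w}
  n5: {g,k,w} / ∅
  n6: {d,k} / {g}

Backward fixpoint:
  live n0: ∅→{d}
  live n1: {d}→{w}
  live n2: ∅→{g,k}
  live n3: {k}→∅
  live n4: {w}→{g}
  live n5: ∅→{g}
  live n6: {g}→∅

live-out(n0) = ["d"]

Answer: ["d"]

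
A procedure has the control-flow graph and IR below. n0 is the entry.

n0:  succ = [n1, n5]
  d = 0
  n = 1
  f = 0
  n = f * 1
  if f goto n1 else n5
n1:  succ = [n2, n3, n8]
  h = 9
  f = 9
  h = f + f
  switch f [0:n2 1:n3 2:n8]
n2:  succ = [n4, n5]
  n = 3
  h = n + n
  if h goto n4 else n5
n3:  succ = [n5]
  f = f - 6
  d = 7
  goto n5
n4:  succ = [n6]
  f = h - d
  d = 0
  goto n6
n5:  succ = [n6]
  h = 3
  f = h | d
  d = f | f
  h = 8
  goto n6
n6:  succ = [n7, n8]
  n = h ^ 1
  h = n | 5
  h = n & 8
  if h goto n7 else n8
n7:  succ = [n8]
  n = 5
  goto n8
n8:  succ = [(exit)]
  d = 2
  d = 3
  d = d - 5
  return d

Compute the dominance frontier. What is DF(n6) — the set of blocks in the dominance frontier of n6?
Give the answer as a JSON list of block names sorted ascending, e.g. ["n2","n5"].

Answer: ["n8"]

Analysis:
idom tree: n1←n0 n2←n1 n3←n1 n4←n2 n5←n0 n6←n0 n7←n6 n8←n0
Join-block Dom:
  n5: preds {n0,n2,n3}: {n0} ∩ {n0,n1,n2} ∩ {n0,n1,n3} = {n0}; idom=n0
  n6: preds {n4,n5}: {n0,n1,n2,n4} ∩ {n0,n5} = {n0}; idom=n0
  n8: preds {n1,n6,n7}: {n0,n1} ∩ {n0,n6} ∩ {n0,n6,n7} = {n0}; idom=n0

DF walk-up:
  join n5 pred n0: · stop@n0
  join n5 pred n2: n2→n1 stop@n0
  join n5 pred n3: n3→n1 stop@n0
  join n6 pred n4: n4→n2→n1 stop@n0
  join n6 pred n5: n5 stop@n0
  join n8 pred n1: n1 stop@n0
  join n8 pred n6: n6 stop@n0
  join n8 pred n7: n7→n6 stop@n0
  DF(n0)=∅
  DF(n1)={n5,n6,n8}
  DF(n2)={n5,n6}
  DF(n3)={n5}
  DF(n4)={n6}
  DF(n5)={n6}
  DF(n6)={n8}
  DF(n7)={n8}
  DF(n8)=∅

DF(n6) = ["n8"]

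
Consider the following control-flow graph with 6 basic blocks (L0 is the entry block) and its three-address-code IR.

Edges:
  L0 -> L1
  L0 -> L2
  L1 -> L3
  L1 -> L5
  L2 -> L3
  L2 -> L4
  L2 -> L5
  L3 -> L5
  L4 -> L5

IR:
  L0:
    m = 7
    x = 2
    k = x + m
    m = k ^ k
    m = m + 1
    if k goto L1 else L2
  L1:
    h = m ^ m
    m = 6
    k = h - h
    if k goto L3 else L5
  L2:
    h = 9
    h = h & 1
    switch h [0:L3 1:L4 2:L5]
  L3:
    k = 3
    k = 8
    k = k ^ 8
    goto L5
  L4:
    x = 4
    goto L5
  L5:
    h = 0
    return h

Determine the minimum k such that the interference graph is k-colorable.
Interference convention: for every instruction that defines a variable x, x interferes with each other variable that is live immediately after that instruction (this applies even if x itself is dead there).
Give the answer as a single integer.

def/use:
  L0 def {k,m,x} use ∅
  L1 def {h,k,m} use {m}
  L2 def {h} use ∅
  L3 def {k} use ∅
  L4 def {x} use ∅
  L5 def {h} use ∅

Liveness:
  L0 li=∅ lo={m}
  L1 li={m} lo=∅
  L2 li=∅ lo=∅
  L3 li=∅ lo=∅
  L4 li=∅ lo=∅
  L5 li=∅ lo=∅

Conflict graph:
  h↔{m}
  k↔{m}
  m↔{h,k,x}
  x↔{m}

Colouring:
  {h,m} pairwise interfere (2-clique) ⇒ χ ≥ 2
  2-colouring: R0={m}  R1={h,k,x}
  χ = 2

Answer: 2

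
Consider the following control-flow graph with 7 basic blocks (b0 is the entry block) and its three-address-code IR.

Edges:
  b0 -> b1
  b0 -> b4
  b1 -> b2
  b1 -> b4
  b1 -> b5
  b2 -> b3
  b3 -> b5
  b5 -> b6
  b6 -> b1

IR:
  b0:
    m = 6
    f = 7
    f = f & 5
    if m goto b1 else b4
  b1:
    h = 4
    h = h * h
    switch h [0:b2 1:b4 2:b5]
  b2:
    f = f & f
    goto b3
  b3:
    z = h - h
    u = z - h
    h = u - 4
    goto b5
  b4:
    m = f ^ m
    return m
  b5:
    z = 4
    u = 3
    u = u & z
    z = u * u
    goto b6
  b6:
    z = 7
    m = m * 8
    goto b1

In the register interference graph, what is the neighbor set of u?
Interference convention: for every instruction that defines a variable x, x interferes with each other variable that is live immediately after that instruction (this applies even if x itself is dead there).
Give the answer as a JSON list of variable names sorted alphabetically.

Block summaries:
  b0: {f,m} / ∅
  b1: {h} / ∅
  b2: {f} / {f}
  b3: {h,u,z} / {h}
  b4: {m} / {f,m}
  b5: {u,z} / ∅
  b6: {m,z} / {m}

Live sets:
  b0: in=∅ out={f,m}
  b1: in={f,m} out={f,h,m}
  b2: in={f,h,m} out={f,h,m}
  b3: in={f,h,m} out={f,m}
  b4: in={f,m} out=∅
  b5: in={f,m} out={f,m}
  b6: in={f,m} out={f,m}

Interference:
  f: {h,m,u,z}
  h: {f,m,z}
  m: {f,h,u,z}
  u: {f,m,z}
  z: {f,h,m,u}

N(u) = ["f", "m", "z"]

Answer: ["f", "m", "z"]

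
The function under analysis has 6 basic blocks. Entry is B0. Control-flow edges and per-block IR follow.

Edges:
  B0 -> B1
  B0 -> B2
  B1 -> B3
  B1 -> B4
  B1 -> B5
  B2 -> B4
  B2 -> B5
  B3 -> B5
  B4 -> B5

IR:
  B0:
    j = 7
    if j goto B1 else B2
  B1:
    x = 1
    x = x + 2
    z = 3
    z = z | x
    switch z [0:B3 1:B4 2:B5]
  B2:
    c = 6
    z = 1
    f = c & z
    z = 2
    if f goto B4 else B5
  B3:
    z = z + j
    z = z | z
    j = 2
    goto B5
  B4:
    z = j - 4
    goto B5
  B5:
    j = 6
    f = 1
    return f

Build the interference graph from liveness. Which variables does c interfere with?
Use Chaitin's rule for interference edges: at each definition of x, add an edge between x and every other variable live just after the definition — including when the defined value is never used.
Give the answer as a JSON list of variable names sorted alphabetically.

Per-block:
  B0: def={j} ue=∅
  B1: def={x,z} ue=∅
  B2: def={c,f,z} ue=∅
  B3: def={j,z} ue={j,z}
  B4: def={z} ue={j}
  B5: def={f,j} ue=∅

Backward fixpoint:
  B0: in=∅ out={j}
  B1: in={j} out={j,z}
  B2: in={j} out={j}
  B3: in={j,z} out=∅
  B4: in={j} out=∅
  B5: in=∅ out=∅

Interference:
  c↔{j,z}
  f↔{j,z}
  j↔{c,f,x,z}
  x↔{j,z}
  z↔{c,f,j,x}

N(c) = ["j", "z"]

Answer: ["j", "z"]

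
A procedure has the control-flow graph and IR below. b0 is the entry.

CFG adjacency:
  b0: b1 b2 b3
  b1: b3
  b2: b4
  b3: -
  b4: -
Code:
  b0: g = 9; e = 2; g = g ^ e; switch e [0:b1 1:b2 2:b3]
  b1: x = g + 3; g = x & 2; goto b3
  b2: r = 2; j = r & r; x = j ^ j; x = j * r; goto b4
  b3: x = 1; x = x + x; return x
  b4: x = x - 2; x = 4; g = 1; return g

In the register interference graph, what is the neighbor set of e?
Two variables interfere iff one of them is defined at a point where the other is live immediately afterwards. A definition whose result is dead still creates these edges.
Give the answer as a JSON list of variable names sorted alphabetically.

Answer: ["g"]

Derivation:
Per-block:
  b0 def {e,g} use ∅
  b1 def {g,x} use {g}
  b2 def {j,r,x} use ∅
  b3 def {x} use ∅
  b4 def {g,x} use {x}

Backward fixpoint:
  b0: in=∅ out={g}
  b1: in={g} out=∅
  b2: in=∅ out={x}
  b3: in=∅ out=∅
  b4: in={x} out=∅

Interference:
  e: {g}
  g: {e}
  j: {r,x}
  r: {j,x}
  x: {j,r}

N(e) = ["g"]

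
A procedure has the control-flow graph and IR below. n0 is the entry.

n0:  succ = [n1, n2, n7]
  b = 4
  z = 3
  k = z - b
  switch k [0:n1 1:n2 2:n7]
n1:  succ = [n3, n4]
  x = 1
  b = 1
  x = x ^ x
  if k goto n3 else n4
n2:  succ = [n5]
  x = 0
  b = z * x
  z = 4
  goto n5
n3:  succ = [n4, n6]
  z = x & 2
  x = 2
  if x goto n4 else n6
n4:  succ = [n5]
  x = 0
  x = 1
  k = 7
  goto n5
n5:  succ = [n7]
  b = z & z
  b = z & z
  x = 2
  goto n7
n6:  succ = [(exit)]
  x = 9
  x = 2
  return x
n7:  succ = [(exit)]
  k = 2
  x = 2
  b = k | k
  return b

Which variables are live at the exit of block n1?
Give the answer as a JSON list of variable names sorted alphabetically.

def/use:
  n0 def {b,k,z} use ∅
  n1 def {b,x} use {k}
  n2 def {b,x,z} use {z}
  n3 def {x,z} use {x}
  n4 def {k,x} use ∅
  n5 def {b,x} use {z}
  n6 def {x} use ∅
  n7 def {b,k,x} use ∅

Live sets:
  n0 li=∅ lo={k,z}
  n1 li={k,z} lo={x,z}
  n2 li={z} lo={z}
  n3 li={x} lo={z}
  n4 li={z} lo={z}
  n5 li={z} lo=∅
  n6 li=∅ lo=∅
  n7 li=∅ lo=∅

live-out(n1) = ["x", "z"]

Answer: ["x", "z"]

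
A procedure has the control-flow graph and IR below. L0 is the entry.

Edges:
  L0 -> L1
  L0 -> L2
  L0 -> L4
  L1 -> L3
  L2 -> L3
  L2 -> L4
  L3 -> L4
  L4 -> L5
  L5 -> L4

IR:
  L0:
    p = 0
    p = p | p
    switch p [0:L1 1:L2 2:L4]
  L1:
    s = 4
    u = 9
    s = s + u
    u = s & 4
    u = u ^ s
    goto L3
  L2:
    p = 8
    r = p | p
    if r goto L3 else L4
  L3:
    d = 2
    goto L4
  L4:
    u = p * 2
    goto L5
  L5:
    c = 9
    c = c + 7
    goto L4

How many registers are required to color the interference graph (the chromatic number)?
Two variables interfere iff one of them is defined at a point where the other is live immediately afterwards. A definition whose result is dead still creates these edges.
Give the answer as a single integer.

Answer: 3

Working:
Block summaries:
  L0 def {p} use ∅
  L1 def {s,u} use ∅
  L2 def {p,r} use ∅
  L3 def {d} use ∅
  L4 def {u} use {p}
  L5 def {c} use ∅

Live sets:
  L0 li=∅ lo={p}
  L1 li={p} lo={p}
  L2 li=∅ lo={p}
  L3 li={p} lo={p}
  L4 li={p} lo={p}
  L5 li={p} lo={p}

Interference:
  c — {p}
  d — {p}
  p — {c,d,r,s,u}
  r — {p}
  s — {p,u}
  u — {p,s}

Colouring:
  clique {p,s,u} ⇒ need ≥ 3
  3-colouring: r0={p}  r1={c,d,r,s}  r2={u}
  χ = 3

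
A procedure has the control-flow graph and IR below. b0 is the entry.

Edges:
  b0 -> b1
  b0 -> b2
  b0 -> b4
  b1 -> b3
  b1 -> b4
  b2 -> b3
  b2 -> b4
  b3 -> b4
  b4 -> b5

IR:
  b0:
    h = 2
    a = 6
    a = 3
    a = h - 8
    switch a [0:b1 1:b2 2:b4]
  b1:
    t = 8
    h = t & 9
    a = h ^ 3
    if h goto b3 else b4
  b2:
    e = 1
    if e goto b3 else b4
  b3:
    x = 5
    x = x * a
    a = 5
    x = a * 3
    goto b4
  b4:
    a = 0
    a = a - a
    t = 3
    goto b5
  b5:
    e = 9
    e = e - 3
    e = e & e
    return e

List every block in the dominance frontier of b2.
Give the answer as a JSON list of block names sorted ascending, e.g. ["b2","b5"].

idom tree: b1←b0 b2←b0 b3←b0 b4←b0 b5←b4
Dom∩ at merges:
  b3: preds {b1,b2}: {b0,b1} ∩ {b0,b2} = {b0}; idom=b0
  b4: preds {b0,b1,b2,b3}: {b0} ∩ {b0,b1} ∩ {b0,b2} ∩ {b0,b3} = {b0}; idom=b0

DF walk-up:
  join b3 pred b1: b1 stop@b0
  join b3 pred b2: b2 stop@b0
  join b4 pred b0: · stop@b0
  join b4 pred b1: b1 stop@b0
  join b4 pred b2: b2 stop@b0
  join b4 pred b3: b3 stop@b0
  DF(b0)=∅
  DF(b1)={b3,b4}
  DF(b2)={b3,b4}
  DF(b3)={b4}
  DF(b4)=∅
  DF(b5)=∅

DF(b2) = ["b3", "b4"]

Answer: ["b3", "b4"]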